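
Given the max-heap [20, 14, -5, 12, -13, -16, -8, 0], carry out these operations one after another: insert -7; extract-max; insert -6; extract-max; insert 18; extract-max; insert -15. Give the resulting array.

[12, 0, -5, -6, -13, -16, -8, -7, -15]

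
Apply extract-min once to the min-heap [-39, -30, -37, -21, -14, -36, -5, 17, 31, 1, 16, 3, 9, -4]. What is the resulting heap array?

[-37, -30, -36, -21, -14, -4, -5, 17, 31, 1, 16, 3, 9]

remove root -39; move last element -4 to root → [-4, -30, -37, -21, -14, -36, -5, 17, 31, 1, 16, 3, 9]
-4 vs smaller child -37 at index 2, swap → [-37, -30, -4, -21, -14, -36, -5, 17, 31, 1, 16, 3, 9]
-4 vs smaller child -36 at index 5, swap → [-37, -30, -36, -21, -14, -4, -5, 17, 31, 1, 16, 3, 9]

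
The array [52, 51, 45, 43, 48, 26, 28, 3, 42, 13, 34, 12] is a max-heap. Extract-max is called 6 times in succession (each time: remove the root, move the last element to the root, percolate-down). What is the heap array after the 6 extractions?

[34, 13, 28, 12, 3, 26]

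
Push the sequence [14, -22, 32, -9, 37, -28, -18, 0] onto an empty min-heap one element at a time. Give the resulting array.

Insert 14:
  append 14 at index 0 → [14] (no swap needed)
Insert -22:
  append -22 at index 1 → [14, -22]
  -22 < parent 14 at index 0, swap → [-22, 14]
Insert 32:
  append 32 at index 2 → [-22, 14, 32] (no swap needed)
Insert -9:
  append -9 at index 3 → [-22, 14, 32, -9]
  -9 < parent 14 at index 1, swap → [-22, -9, 32, 14]
Insert 37:
  append 37 at index 4 → [-22, -9, 32, 14, 37] (no swap needed)
Insert -28:
  append -28 at index 5 → [-22, -9, 32, 14, 37, -28]
  -28 < parent 32 at index 2, swap → [-22, -9, -28, 14, 37, 32]
  -28 < parent -22 at index 0, swap → [-28, -9, -22, 14, 37, 32]
Insert -18:
  append -18 at index 6 → [-28, -9, -22, 14, 37, 32, -18] (no swap needed)
Insert 0:
  append 0 at index 7 → [-28, -9, -22, 14, 37, 32, -18, 0]
  0 < parent 14 at index 3, swap → [-28, -9, -22, 0, 37, 32, -18, 14]

[-28, -9, -22, 0, 37, 32, -18, 14]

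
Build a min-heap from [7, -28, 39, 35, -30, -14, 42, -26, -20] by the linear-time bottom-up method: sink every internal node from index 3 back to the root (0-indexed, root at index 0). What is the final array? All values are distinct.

[-30, -28, -14, -26, 7, 39, 42, 35, -20]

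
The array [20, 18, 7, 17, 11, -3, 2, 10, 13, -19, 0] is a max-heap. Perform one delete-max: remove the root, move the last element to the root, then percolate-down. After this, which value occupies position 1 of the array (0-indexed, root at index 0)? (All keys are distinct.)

remove root 20; move last element 0 to root → [0, 18, 7, 17, 11, -3, 2, 10, 13, -19]
0 vs larger child 18 at index 1, swap → [18, 0, 7, 17, 11, -3, 2, 10, 13, -19]
0 vs larger child 17 at index 3, swap → [18, 17, 7, 0, 11, -3, 2, 10, 13, -19]
0 vs larger child 13 at index 8, swap → [18, 17, 7, 13, 11, -3, 2, 10, 0, -19]
resulting array: [18, 17, 7, 13, 11, -3, 2, 10, 0, -19]

17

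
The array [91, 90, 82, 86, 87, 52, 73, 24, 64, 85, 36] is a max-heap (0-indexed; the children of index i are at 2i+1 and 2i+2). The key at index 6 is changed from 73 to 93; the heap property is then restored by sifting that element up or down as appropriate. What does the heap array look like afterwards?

set index 6 from 73 to 93 → [91, 90, 82, 86, 87, 52, 93, 24, 64, 85, 36]
93 > parent 82 at index 2, swap → [91, 90, 93, 86, 87, 52, 82, 24, 64, 85, 36]
93 > parent 91 at index 0, swap → [93, 90, 91, 86, 87, 52, 82, 24, 64, 85, 36]

[93, 90, 91, 86, 87, 52, 82, 24, 64, 85, 36]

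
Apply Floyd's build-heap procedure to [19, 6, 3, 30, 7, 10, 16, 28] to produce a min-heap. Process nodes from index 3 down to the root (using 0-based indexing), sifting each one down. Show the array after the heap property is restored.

[3, 6, 10, 28, 7, 19, 16, 30]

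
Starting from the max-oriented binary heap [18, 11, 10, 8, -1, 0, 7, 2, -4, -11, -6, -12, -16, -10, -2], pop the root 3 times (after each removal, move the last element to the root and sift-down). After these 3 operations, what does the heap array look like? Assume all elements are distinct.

[8, 2, 7, -2, -1, 0, -10, -16, -4, -11, -6, -12]

extract-max #1 returns 18:
  remove root 18; move last element -2 to root → [-2, 11, 10, 8, -1, 0, 7, 2, -4, -11, -6, -12, -16, -10]
  -2 vs larger child 11 at index 1, swap → [11, -2, 10, 8, -1, 0, 7, 2, -4, -11, -6, -12, -16, -10]
  -2 vs larger child 8 at index 3, swap → [11, 8, 10, -2, -1, 0, 7, 2, -4, -11, -6, -12, -16, -10]
  -2 vs larger child 2 at index 7, swap → [11, 8, 10, 2, -1, 0, 7, -2, -4, -11, -6, -12, -16, -10]
extract-max #2 returns 11:
  remove root 11; move last element -10 to root → [-10, 8, 10, 2, -1, 0, 7, -2, -4, -11, -6, -12, -16]
  -10 vs larger child 10 at index 2, swap → [10, 8, -10, 2, -1, 0, 7, -2, -4, -11, -6, -12, -16]
  -10 vs larger child 7 at index 6, swap → [10, 8, 7, 2, -1, 0, -10, -2, -4, -11, -6, -12, -16]
extract-max #3 returns 10:
  remove root 10; move last element -16 to root → [-16, 8, 7, 2, -1, 0, -10, -2, -4, -11, -6, -12]
  -16 vs larger child 8 at index 1, swap → [8, -16, 7, 2, -1, 0, -10, -2, -4, -11, -6, -12]
  -16 vs larger child 2 at index 3, swap → [8, 2, 7, -16, -1, 0, -10, -2, -4, -11, -6, -12]
  -16 vs larger child -2 at index 7, swap → [8, 2, 7, -2, -1, 0, -10, -16, -4, -11, -6, -12]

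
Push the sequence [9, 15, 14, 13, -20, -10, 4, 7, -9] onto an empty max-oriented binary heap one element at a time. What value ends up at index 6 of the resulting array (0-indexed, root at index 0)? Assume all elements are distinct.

4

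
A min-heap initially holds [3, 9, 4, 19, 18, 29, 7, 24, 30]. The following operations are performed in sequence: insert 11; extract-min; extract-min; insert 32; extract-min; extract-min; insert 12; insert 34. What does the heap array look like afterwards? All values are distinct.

insert 11:
  append 11 at index 9 → [3, 9, 4, 19, 18, 29, 7, 24, 30, 11]
  11 < parent 18 at index 4, swap → [3, 9, 4, 19, 11, 29, 7, 24, 30, 18]
extract-min → returns 3:
  remove root 3; move last element 18 to root → [18, 9, 4, 19, 11, 29, 7, 24, 30]
  18 vs smaller child 4 at index 2, swap → [4, 9, 18, 19, 11, 29, 7, 24, 30]
  18 vs smaller child 7 at index 6, swap → [4, 9, 7, 19, 11, 29, 18, 24, 30]
extract-min → returns 4:
  remove root 4; move last element 30 to root → [30, 9, 7, 19, 11, 29, 18, 24]
  30 vs smaller child 7 at index 2, swap → [7, 9, 30, 19, 11, 29, 18, 24]
  30 vs smaller child 18 at index 6, swap → [7, 9, 18, 19, 11, 29, 30, 24]
insert 32:
  append 32 at index 8 → [7, 9, 18, 19, 11, 29, 30, 24, 32] (no swap needed)
extract-min → returns 7:
  remove root 7; move last element 32 to root → [32, 9, 18, 19, 11, 29, 30, 24]
  32 vs smaller child 9 at index 1, swap → [9, 32, 18, 19, 11, 29, 30, 24]
  32 vs smaller child 11 at index 4, swap → [9, 11, 18, 19, 32, 29, 30, 24]
extract-min → returns 9:
  remove root 9; move last element 24 to root → [24, 11, 18, 19, 32, 29, 30]
  24 vs smaller child 11 at index 1, swap → [11, 24, 18, 19, 32, 29, 30]
  24 vs smaller child 19 at index 3, swap → [11, 19, 18, 24, 32, 29, 30]
insert 12:
  append 12 at index 7 → [11, 19, 18, 24, 32, 29, 30, 12]
  12 < parent 24 at index 3, swap → [11, 19, 18, 12, 32, 29, 30, 24]
  12 < parent 19 at index 1, swap → [11, 12, 18, 19, 32, 29, 30, 24]
insert 34:
  append 34 at index 8 → [11, 12, 18, 19, 32, 29, 30, 24, 34] (no swap needed)

[11, 12, 18, 19, 32, 29, 30, 24, 34]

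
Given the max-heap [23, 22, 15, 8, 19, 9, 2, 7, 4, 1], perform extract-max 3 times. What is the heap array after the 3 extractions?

[15, 8, 9, 7, 1, 4, 2]

extract-max #1 returns 23:
  remove root 23; move last element 1 to root → [1, 22, 15, 8, 19, 9, 2, 7, 4]
  1 vs larger child 22 at index 1, swap → [22, 1, 15, 8, 19, 9, 2, 7, 4]
  1 vs larger child 19 at index 4, swap → [22, 19, 15, 8, 1, 9, 2, 7, 4]
extract-max #2 returns 22:
  remove root 22; move last element 4 to root → [4, 19, 15, 8, 1, 9, 2, 7]
  4 vs larger child 19 at index 1, swap → [19, 4, 15, 8, 1, 9, 2, 7]
  4 vs larger child 8 at index 3, swap → [19, 8, 15, 4, 1, 9, 2, 7]
  4 vs only child 7 at index 7, swap → [19, 8, 15, 7, 1, 9, 2, 4]
extract-max #3 returns 19:
  remove root 19; move last element 4 to root → [4, 8, 15, 7, 1, 9, 2]
  4 vs larger child 15 at index 2, swap → [15, 8, 4, 7, 1, 9, 2]
  4 vs larger child 9 at index 5, swap → [15, 8, 9, 7, 1, 4, 2]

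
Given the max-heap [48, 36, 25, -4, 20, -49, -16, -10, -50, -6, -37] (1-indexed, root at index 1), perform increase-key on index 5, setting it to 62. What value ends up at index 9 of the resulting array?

-50

set index 5 from 20 to 62 → [48, 36, 25, -4, 62, -49, -16, -10, -50, -6, -37]
62 > parent 36 at index 2, swap → [48, 62, 25, -4, 36, -49, -16, -10, -50, -6, -37]
62 > parent 48 at index 1, swap → [62, 48, 25, -4, 36, -49, -16, -10, -50, -6, -37]
resulting array: [62, 48, 25, -4, 36, -49, -16, -10, -50, -6, -37]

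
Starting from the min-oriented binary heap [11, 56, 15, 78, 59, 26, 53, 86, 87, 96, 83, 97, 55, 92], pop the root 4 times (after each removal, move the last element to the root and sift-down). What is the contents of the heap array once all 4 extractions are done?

extract-min #1 returns 11:
  remove root 11; move last element 92 to root → [92, 56, 15, 78, 59, 26, 53, 86, 87, 96, 83, 97, 55]
  92 vs smaller child 15 at index 2, swap → [15, 56, 92, 78, 59, 26, 53, 86, 87, 96, 83, 97, 55]
  92 vs smaller child 26 at index 5, swap → [15, 56, 26, 78, 59, 92, 53, 86, 87, 96, 83, 97, 55]
  92 vs smaller child 55 at index 12, swap → [15, 56, 26, 78, 59, 55, 53, 86, 87, 96, 83, 97, 92]
extract-min #2 returns 15:
  remove root 15; move last element 92 to root → [92, 56, 26, 78, 59, 55, 53, 86, 87, 96, 83, 97]
  92 vs smaller child 26 at index 2, swap → [26, 56, 92, 78, 59, 55, 53, 86, 87, 96, 83, 97]
  92 vs smaller child 53 at index 6, swap → [26, 56, 53, 78, 59, 55, 92, 86, 87, 96, 83, 97]
extract-min #3 returns 26:
  remove root 26; move last element 97 to root → [97, 56, 53, 78, 59, 55, 92, 86, 87, 96, 83]
  97 vs smaller child 53 at index 2, swap → [53, 56, 97, 78, 59, 55, 92, 86, 87, 96, 83]
  97 vs smaller child 55 at index 5, swap → [53, 56, 55, 78, 59, 97, 92, 86, 87, 96, 83]
extract-min #4 returns 53:
  remove root 53; move last element 83 to root → [83, 56, 55, 78, 59, 97, 92, 86, 87, 96]
  83 vs smaller child 55 at index 2, swap → [55, 56, 83, 78, 59, 97, 92, 86, 87, 96]

[55, 56, 83, 78, 59, 97, 92, 86, 87, 96]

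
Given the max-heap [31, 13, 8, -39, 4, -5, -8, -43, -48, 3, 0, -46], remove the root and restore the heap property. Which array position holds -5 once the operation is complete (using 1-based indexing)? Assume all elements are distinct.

6

remove root 31; move last element -46 to root → [-46, 13, 8, -39, 4, -5, -8, -43, -48, 3, 0]
-46 vs larger child 13 at index 2, swap → [13, -46, 8, -39, 4, -5, -8, -43, -48, 3, 0]
-46 vs larger child 4 at index 5, swap → [13, 4, 8, -39, -46, -5, -8, -43, -48, 3, 0]
-46 vs larger child 3 at index 10, swap → [13, 4, 8, -39, 3, -5, -8, -43, -48, -46, 0]
resulting array: [13, 4, 8, -39, 3, -5, -8, -43, -48, -46, 0]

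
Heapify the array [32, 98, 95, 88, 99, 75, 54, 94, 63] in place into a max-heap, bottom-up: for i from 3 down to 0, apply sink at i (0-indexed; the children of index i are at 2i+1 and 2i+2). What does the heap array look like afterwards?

sift down from index 3:
  88 vs larger child 94 at index 7, swap → [32, 98, 95, 94, 99, 75, 54, 88, 63]
sift down from index 2: already satisfies heap property
sift down from index 1:
  98 vs larger child 99 at index 4, swap → [32, 99, 95, 94, 98, 75, 54, 88, 63]
sift down from index 0:
  32 vs larger child 99 at index 1, swap → [99, 32, 95, 94, 98, 75, 54, 88, 63]
  32 vs larger child 98 at index 4, swap → [99, 98, 95, 94, 32, 75, 54, 88, 63]

[99, 98, 95, 94, 32, 75, 54, 88, 63]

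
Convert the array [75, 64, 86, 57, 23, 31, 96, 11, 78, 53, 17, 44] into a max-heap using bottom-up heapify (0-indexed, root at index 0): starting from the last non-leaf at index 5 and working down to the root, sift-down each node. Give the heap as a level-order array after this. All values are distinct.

sift down from index 5:
  31 vs only child 44 at index 11, swap → [75, 64, 86, 57, 23, 44, 96, 11, 78, 53, 17, 31]
sift down from index 4:
  23 vs larger child 53 at index 9, swap → [75, 64, 86, 57, 53, 44, 96, 11, 78, 23, 17, 31]
sift down from index 3:
  57 vs larger child 78 at index 8, swap → [75, 64, 86, 78, 53, 44, 96, 11, 57, 23, 17, 31]
sift down from index 2:
  86 vs larger child 96 at index 6, swap → [75, 64, 96, 78, 53, 44, 86, 11, 57, 23, 17, 31]
sift down from index 1:
  64 vs larger child 78 at index 3, swap → [75, 78, 96, 64, 53, 44, 86, 11, 57, 23, 17, 31]
sift down from index 0:
  75 vs larger child 96 at index 2, swap → [96, 78, 75, 64, 53, 44, 86, 11, 57, 23, 17, 31]
  75 vs larger child 86 at index 6, swap → [96, 78, 86, 64, 53, 44, 75, 11, 57, 23, 17, 31]

[96, 78, 86, 64, 53, 44, 75, 11, 57, 23, 17, 31]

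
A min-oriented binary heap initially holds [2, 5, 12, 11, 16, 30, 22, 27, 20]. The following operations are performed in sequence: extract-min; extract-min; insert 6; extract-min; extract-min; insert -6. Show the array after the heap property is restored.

extract-min → returns 2:
  remove root 2; move last element 20 to root → [20, 5, 12, 11, 16, 30, 22, 27]
  20 vs smaller child 5 at index 1, swap → [5, 20, 12, 11, 16, 30, 22, 27]
  20 vs smaller child 11 at index 3, swap → [5, 11, 12, 20, 16, 30, 22, 27]
extract-min → returns 5:
  remove root 5; move last element 27 to root → [27, 11, 12, 20, 16, 30, 22]
  27 vs smaller child 11 at index 1, swap → [11, 27, 12, 20, 16, 30, 22]
  27 vs smaller child 16 at index 4, swap → [11, 16, 12, 20, 27, 30, 22]
insert 6:
  append 6 at index 7 → [11, 16, 12, 20, 27, 30, 22, 6]
  6 < parent 20 at index 3, swap → [11, 16, 12, 6, 27, 30, 22, 20]
  6 < parent 16 at index 1, swap → [11, 6, 12, 16, 27, 30, 22, 20]
  6 < parent 11 at index 0, swap → [6, 11, 12, 16, 27, 30, 22, 20]
extract-min → returns 6:
  remove root 6; move last element 20 to root → [20, 11, 12, 16, 27, 30, 22]
  20 vs smaller child 11 at index 1, swap → [11, 20, 12, 16, 27, 30, 22]
  20 vs smaller child 16 at index 3, swap → [11, 16, 12, 20, 27, 30, 22]
extract-min → returns 11:
  remove root 11; move last element 22 to root → [22, 16, 12, 20, 27, 30]
  22 vs smaller child 12 at index 2, swap → [12, 16, 22, 20, 27, 30]
insert -6:
  append -6 at index 6 → [12, 16, 22, 20, 27, 30, -6]
  -6 < parent 22 at index 2, swap → [12, 16, -6, 20, 27, 30, 22]
  -6 < parent 12 at index 0, swap → [-6, 16, 12, 20, 27, 30, 22]

[-6, 16, 12, 20, 27, 30, 22]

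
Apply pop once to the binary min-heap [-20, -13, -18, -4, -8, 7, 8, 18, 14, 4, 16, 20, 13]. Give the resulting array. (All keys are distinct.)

remove root -20; move last element 13 to root → [13, -13, -18, -4, -8, 7, 8, 18, 14, 4, 16, 20]
13 vs smaller child -18 at index 2, swap → [-18, -13, 13, -4, -8, 7, 8, 18, 14, 4, 16, 20]
13 vs smaller child 7 at index 5, swap → [-18, -13, 7, -4, -8, 13, 8, 18, 14, 4, 16, 20]

[-18, -13, 7, -4, -8, 13, 8, 18, 14, 4, 16, 20]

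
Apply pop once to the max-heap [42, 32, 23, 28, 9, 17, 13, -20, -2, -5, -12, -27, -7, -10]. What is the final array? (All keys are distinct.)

remove root 42; move last element -10 to root → [-10, 32, 23, 28, 9, 17, 13, -20, -2, -5, -12, -27, -7]
-10 vs larger child 32 at index 1, swap → [32, -10, 23, 28, 9, 17, 13, -20, -2, -5, -12, -27, -7]
-10 vs larger child 28 at index 3, swap → [32, 28, 23, -10, 9, 17, 13, -20, -2, -5, -12, -27, -7]
-10 vs larger child -2 at index 8, swap → [32, 28, 23, -2, 9, 17, 13, -20, -10, -5, -12, -27, -7]

[32, 28, 23, -2, 9, 17, 13, -20, -10, -5, -12, -27, -7]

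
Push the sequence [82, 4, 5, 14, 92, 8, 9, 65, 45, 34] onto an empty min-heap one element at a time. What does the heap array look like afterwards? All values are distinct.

[4, 14, 5, 45, 34, 8, 9, 82, 65, 92]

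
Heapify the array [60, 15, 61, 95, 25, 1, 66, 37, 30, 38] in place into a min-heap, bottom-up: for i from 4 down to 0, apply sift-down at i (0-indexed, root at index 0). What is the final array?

sift down from index 4: already satisfies heap property
sift down from index 3:
  95 vs smaller child 30 at index 8, swap → [60, 15, 61, 30, 25, 1, 66, 37, 95, 38]
sift down from index 2:
  61 vs smaller child 1 at index 5, swap → [60, 15, 1, 30, 25, 61, 66, 37, 95, 38]
sift down from index 1: already satisfies heap property
sift down from index 0:
  60 vs smaller child 1 at index 2, swap → [1, 15, 60, 30, 25, 61, 66, 37, 95, 38]

[1, 15, 60, 30, 25, 61, 66, 37, 95, 38]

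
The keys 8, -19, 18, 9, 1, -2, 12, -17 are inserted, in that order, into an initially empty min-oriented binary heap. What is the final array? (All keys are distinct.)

Insert 8:
  append 8 at index 0 → [8] (no swap needed)
Insert -19:
  append -19 at index 1 → [8, -19]
  -19 < parent 8 at index 0, swap → [-19, 8]
Insert 18:
  append 18 at index 2 → [-19, 8, 18] (no swap needed)
Insert 9:
  append 9 at index 3 → [-19, 8, 18, 9] (no swap needed)
Insert 1:
  append 1 at index 4 → [-19, 8, 18, 9, 1]
  1 < parent 8 at index 1, swap → [-19, 1, 18, 9, 8]
Insert -2:
  append -2 at index 5 → [-19, 1, 18, 9, 8, -2]
  -2 < parent 18 at index 2, swap → [-19, 1, -2, 9, 8, 18]
Insert 12:
  append 12 at index 6 → [-19, 1, -2, 9, 8, 18, 12] (no swap needed)
Insert -17:
  append -17 at index 7 → [-19, 1, -2, 9, 8, 18, 12, -17]
  -17 < parent 9 at index 3, swap → [-19, 1, -2, -17, 8, 18, 12, 9]
  -17 < parent 1 at index 1, swap → [-19, -17, -2, 1, 8, 18, 12, 9]

[-19, -17, -2, 1, 8, 18, 12, 9]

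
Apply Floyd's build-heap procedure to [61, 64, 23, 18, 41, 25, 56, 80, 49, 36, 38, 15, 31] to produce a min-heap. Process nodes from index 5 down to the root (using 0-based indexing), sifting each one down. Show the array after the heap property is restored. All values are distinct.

sift down from index 5:
  25 vs smaller child 15 at index 11, swap → [61, 64, 23, 18, 41, 15, 56, 80, 49, 36, 38, 25, 31]
sift down from index 4:
  41 vs smaller child 36 at index 9, swap → [61, 64, 23, 18, 36, 15, 56, 80, 49, 41, 38, 25, 31]
sift down from index 3: already satisfies heap property
sift down from index 2:
  23 vs smaller child 15 at index 5, swap → [61, 64, 15, 18, 36, 23, 56, 80, 49, 41, 38, 25, 31]
sift down from index 1:
  64 vs smaller child 18 at index 3, swap → [61, 18, 15, 64, 36, 23, 56, 80, 49, 41, 38, 25, 31]
  64 vs smaller child 49 at index 8, swap → [61, 18, 15, 49, 36, 23, 56, 80, 64, 41, 38, 25, 31]
sift down from index 0:
  61 vs smaller child 15 at index 2, swap → [15, 18, 61, 49, 36, 23, 56, 80, 64, 41, 38, 25, 31]
  61 vs smaller child 23 at index 5, swap → [15, 18, 23, 49, 36, 61, 56, 80, 64, 41, 38, 25, 31]
  61 vs smaller child 25 at index 11, swap → [15, 18, 23, 49, 36, 25, 56, 80, 64, 41, 38, 61, 31]

[15, 18, 23, 49, 36, 25, 56, 80, 64, 41, 38, 61, 31]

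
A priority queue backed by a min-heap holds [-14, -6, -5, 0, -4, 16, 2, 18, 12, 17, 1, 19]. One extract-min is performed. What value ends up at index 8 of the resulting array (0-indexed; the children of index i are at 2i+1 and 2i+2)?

remove root -14; move last element 19 to root → [19, -6, -5, 0, -4, 16, 2, 18, 12, 17, 1]
19 vs smaller child -6 at index 1, swap → [-6, 19, -5, 0, -4, 16, 2, 18, 12, 17, 1]
19 vs smaller child -4 at index 4, swap → [-6, -4, -5, 0, 19, 16, 2, 18, 12, 17, 1]
19 vs smaller child 1 at index 10, swap → [-6, -4, -5, 0, 1, 16, 2, 18, 12, 17, 19]
resulting array: [-6, -4, -5, 0, 1, 16, 2, 18, 12, 17, 19]

12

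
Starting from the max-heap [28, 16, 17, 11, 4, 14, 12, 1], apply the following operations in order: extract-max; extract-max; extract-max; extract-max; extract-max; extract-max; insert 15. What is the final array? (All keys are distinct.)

[15, 1, 4]

extract-max → returns 28:
  remove root 28; move last element 1 to root → [1, 16, 17, 11, 4, 14, 12]
  1 vs larger child 17 at index 2, swap → [17, 16, 1, 11, 4, 14, 12]
  1 vs larger child 14 at index 5, swap → [17, 16, 14, 11, 4, 1, 12]
extract-max → returns 17:
  remove root 17; move last element 12 to root → [12, 16, 14, 11, 4, 1]
  12 vs larger child 16 at index 1, swap → [16, 12, 14, 11, 4, 1]
extract-max → returns 16:
  remove root 16; move last element 1 to root → [1, 12, 14, 11, 4]
  1 vs larger child 14 at index 2, swap → [14, 12, 1, 11, 4]
extract-max → returns 14:
  remove root 14; move last element 4 to root → [4, 12, 1, 11]
  4 vs larger child 12 at index 1, swap → [12, 4, 1, 11]
  4 vs only child 11 at index 3, swap → [12, 11, 1, 4]
extract-max → returns 12:
  remove root 12; move last element 4 to root → [4, 11, 1]
  4 vs larger child 11 at index 1, swap → [11, 4, 1]
extract-max → returns 11:
  remove root 11; move last element 1 to root → [1, 4]
  1 vs only child 4 at index 1, swap → [4, 1]
insert 15:
  append 15 at index 2 → [4, 1, 15]
  15 > parent 4 at index 0, swap → [15, 1, 4]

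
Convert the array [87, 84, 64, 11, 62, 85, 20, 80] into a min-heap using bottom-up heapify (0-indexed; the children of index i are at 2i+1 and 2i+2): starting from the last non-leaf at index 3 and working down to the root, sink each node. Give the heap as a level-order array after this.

sift down from index 3: already satisfies heap property
sift down from index 2:
  64 vs smaller child 20 at index 6, swap → [87, 84, 20, 11, 62, 85, 64, 80]
sift down from index 1:
  84 vs smaller child 11 at index 3, swap → [87, 11, 20, 84, 62, 85, 64, 80]
  84 vs only child 80 at index 7, swap → [87, 11, 20, 80, 62, 85, 64, 84]
sift down from index 0:
  87 vs smaller child 11 at index 1, swap → [11, 87, 20, 80, 62, 85, 64, 84]
  87 vs smaller child 62 at index 4, swap → [11, 62, 20, 80, 87, 85, 64, 84]

[11, 62, 20, 80, 87, 85, 64, 84]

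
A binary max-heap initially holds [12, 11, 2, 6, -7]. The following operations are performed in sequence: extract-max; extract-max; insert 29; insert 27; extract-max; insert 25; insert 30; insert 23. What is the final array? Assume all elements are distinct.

extract-max → returns 12:
  remove root 12; move last element -7 to root → [-7, 11, 2, 6]
  -7 vs larger child 11 at index 1, swap → [11, -7, 2, 6]
  -7 vs only child 6 at index 3, swap → [11, 6, 2, -7]
extract-max → returns 11:
  remove root 11; move last element -7 to root → [-7, 6, 2]
  -7 vs larger child 6 at index 1, swap → [6, -7, 2]
insert 29:
  append 29 at index 3 → [6, -7, 2, 29]
  29 > parent -7 at index 1, swap → [6, 29, 2, -7]
  29 > parent 6 at index 0, swap → [29, 6, 2, -7]
insert 27:
  append 27 at index 4 → [29, 6, 2, -7, 27]
  27 > parent 6 at index 1, swap → [29, 27, 2, -7, 6]
extract-max → returns 29:
  remove root 29; move last element 6 to root → [6, 27, 2, -7]
  6 vs larger child 27 at index 1, swap → [27, 6, 2, -7]
insert 25:
  append 25 at index 4 → [27, 6, 2, -7, 25]
  25 > parent 6 at index 1, swap → [27, 25, 2, -7, 6]
insert 30:
  append 30 at index 5 → [27, 25, 2, -7, 6, 30]
  30 > parent 2 at index 2, swap → [27, 25, 30, -7, 6, 2]
  30 > parent 27 at index 0, swap → [30, 25, 27, -7, 6, 2]
insert 23:
  append 23 at index 6 → [30, 25, 27, -7, 6, 2, 23] (no swap needed)

[30, 25, 27, -7, 6, 2, 23]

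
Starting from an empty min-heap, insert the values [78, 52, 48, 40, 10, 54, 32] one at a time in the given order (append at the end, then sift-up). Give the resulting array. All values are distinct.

Insert 78:
  append 78 at index 0 → [78] (no swap needed)
Insert 52:
  append 52 at index 1 → [78, 52]
  52 < parent 78 at index 0, swap → [52, 78]
Insert 48:
  append 48 at index 2 → [52, 78, 48]
  48 < parent 52 at index 0, swap → [48, 78, 52]
Insert 40:
  append 40 at index 3 → [48, 78, 52, 40]
  40 < parent 78 at index 1, swap → [48, 40, 52, 78]
  40 < parent 48 at index 0, swap → [40, 48, 52, 78]
Insert 10:
  append 10 at index 4 → [40, 48, 52, 78, 10]
  10 < parent 48 at index 1, swap → [40, 10, 52, 78, 48]
  10 < parent 40 at index 0, swap → [10, 40, 52, 78, 48]
Insert 54:
  append 54 at index 5 → [10, 40, 52, 78, 48, 54] (no swap needed)
Insert 32:
  append 32 at index 6 → [10, 40, 52, 78, 48, 54, 32]
  32 < parent 52 at index 2, swap → [10, 40, 32, 78, 48, 54, 52]

[10, 40, 32, 78, 48, 54, 52]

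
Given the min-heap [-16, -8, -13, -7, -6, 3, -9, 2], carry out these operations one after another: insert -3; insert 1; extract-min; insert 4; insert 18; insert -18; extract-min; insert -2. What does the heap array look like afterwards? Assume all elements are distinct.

[-13, -8, -9, -7, -6, -2, 1, 2, -3, 4, 18, 3]

insert -3:
  append -3 at index 8 → [-16, -8, -13, -7, -6, 3, -9, 2, -3] (no swap needed)
insert 1:
  append 1 at index 9 → [-16, -8, -13, -7, -6, 3, -9, 2, -3, 1] (no swap needed)
extract-min → returns -16:
  remove root -16; move last element 1 to root → [1, -8, -13, -7, -6, 3, -9, 2, -3]
  1 vs smaller child -13 at index 2, swap → [-13, -8, 1, -7, -6, 3, -9, 2, -3]
  1 vs smaller child -9 at index 6, swap → [-13, -8, -9, -7, -6, 3, 1, 2, -3]
insert 4:
  append 4 at index 9 → [-13, -8, -9, -7, -6, 3, 1, 2, -3, 4] (no swap needed)
insert 18:
  append 18 at index 10 → [-13, -8, -9, -7, -6, 3, 1, 2, -3, 4, 18] (no swap needed)
insert -18:
  append -18 at index 11 → [-13, -8, -9, -7, -6, 3, 1, 2, -3, 4, 18, -18]
  -18 < parent 3 at index 5, swap → [-13, -8, -9, -7, -6, -18, 1, 2, -3, 4, 18, 3]
  -18 < parent -9 at index 2, swap → [-13, -8, -18, -7, -6, -9, 1, 2, -3, 4, 18, 3]
  -18 < parent -13 at index 0, swap → [-18, -8, -13, -7, -6, -9, 1, 2, -3, 4, 18, 3]
extract-min → returns -18:
  remove root -18; move last element 3 to root → [3, -8, -13, -7, -6, -9, 1, 2, -3, 4, 18]
  3 vs smaller child -13 at index 2, swap → [-13, -8, 3, -7, -6, -9, 1, 2, -3, 4, 18]
  3 vs smaller child -9 at index 5, swap → [-13, -8, -9, -7, -6, 3, 1, 2, -3, 4, 18]
insert -2:
  append -2 at index 11 → [-13, -8, -9, -7, -6, 3, 1, 2, -3, 4, 18, -2]
  -2 < parent 3 at index 5, swap → [-13, -8, -9, -7, -6, -2, 1, 2, -3, 4, 18, 3]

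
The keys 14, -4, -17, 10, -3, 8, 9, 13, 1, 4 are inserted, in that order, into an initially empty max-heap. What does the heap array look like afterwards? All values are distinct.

[14, 13, 9, 10, 4, -17, 8, -4, 1, -3]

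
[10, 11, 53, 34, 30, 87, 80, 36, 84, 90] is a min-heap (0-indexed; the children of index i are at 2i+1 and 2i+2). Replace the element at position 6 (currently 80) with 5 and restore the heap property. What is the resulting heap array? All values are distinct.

[5, 11, 10, 34, 30, 87, 53, 36, 84, 90]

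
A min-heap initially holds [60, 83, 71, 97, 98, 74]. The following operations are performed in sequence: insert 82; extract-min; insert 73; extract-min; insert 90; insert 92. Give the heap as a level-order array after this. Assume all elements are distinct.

[73, 83, 74, 92, 98, 82, 90, 97]

insert 82:
  append 82 at index 6 → [60, 83, 71, 97, 98, 74, 82] (no swap needed)
extract-min → returns 60:
  remove root 60; move last element 82 to root → [82, 83, 71, 97, 98, 74]
  82 vs smaller child 71 at index 2, swap → [71, 83, 82, 97, 98, 74]
  82 vs only child 74 at index 5, swap → [71, 83, 74, 97, 98, 82]
insert 73:
  append 73 at index 6 → [71, 83, 74, 97, 98, 82, 73]
  73 < parent 74 at index 2, swap → [71, 83, 73, 97, 98, 82, 74]
extract-min → returns 71:
  remove root 71; move last element 74 to root → [74, 83, 73, 97, 98, 82]
  74 vs smaller child 73 at index 2, swap → [73, 83, 74, 97, 98, 82]
insert 90:
  append 90 at index 6 → [73, 83, 74, 97, 98, 82, 90] (no swap needed)
insert 92:
  append 92 at index 7 → [73, 83, 74, 97, 98, 82, 90, 92]
  92 < parent 97 at index 3, swap → [73, 83, 74, 92, 98, 82, 90, 97]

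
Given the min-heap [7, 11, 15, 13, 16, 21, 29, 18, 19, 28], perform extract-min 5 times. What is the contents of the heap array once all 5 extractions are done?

[18, 19, 21, 29, 28]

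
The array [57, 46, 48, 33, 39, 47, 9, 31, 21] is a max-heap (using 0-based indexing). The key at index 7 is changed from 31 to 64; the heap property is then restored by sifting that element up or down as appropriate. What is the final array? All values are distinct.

[64, 57, 48, 46, 39, 47, 9, 33, 21]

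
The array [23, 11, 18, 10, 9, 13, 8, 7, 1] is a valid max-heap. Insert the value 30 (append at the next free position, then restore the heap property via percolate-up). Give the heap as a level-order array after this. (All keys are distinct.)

[30, 23, 18, 10, 11, 13, 8, 7, 1, 9]

append 30 at index 9 → [23, 11, 18, 10, 9, 13, 8, 7, 1, 30]
30 > parent 9 at index 4, swap → [23, 11, 18, 10, 30, 13, 8, 7, 1, 9]
30 > parent 11 at index 1, swap → [23, 30, 18, 10, 11, 13, 8, 7, 1, 9]
30 > parent 23 at index 0, swap → [30, 23, 18, 10, 11, 13, 8, 7, 1, 9]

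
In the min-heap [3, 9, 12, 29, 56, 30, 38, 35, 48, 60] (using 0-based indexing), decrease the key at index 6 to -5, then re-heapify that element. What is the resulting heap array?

set index 6 from 38 to -5 → [3, 9, 12, 29, 56, 30, -5, 35, 48, 60]
-5 < parent 12 at index 2, swap → [3, 9, -5, 29, 56, 30, 12, 35, 48, 60]
-5 < parent 3 at index 0, swap → [-5, 9, 3, 29, 56, 30, 12, 35, 48, 60]

[-5, 9, 3, 29, 56, 30, 12, 35, 48, 60]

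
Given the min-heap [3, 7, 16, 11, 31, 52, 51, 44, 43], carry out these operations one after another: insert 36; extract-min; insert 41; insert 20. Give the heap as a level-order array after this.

insert 36:
  append 36 at index 9 → [3, 7, 16, 11, 31, 52, 51, 44, 43, 36] (no swap needed)
extract-min → returns 3:
  remove root 3; move last element 36 to root → [36, 7, 16, 11, 31, 52, 51, 44, 43]
  36 vs smaller child 7 at index 1, swap → [7, 36, 16, 11, 31, 52, 51, 44, 43]
  36 vs smaller child 11 at index 3, swap → [7, 11, 16, 36, 31, 52, 51, 44, 43]
insert 41:
  append 41 at index 9 → [7, 11, 16, 36, 31, 52, 51, 44, 43, 41] (no swap needed)
insert 20:
  append 20 at index 10 → [7, 11, 16, 36, 31, 52, 51, 44, 43, 41, 20]
  20 < parent 31 at index 4, swap → [7, 11, 16, 36, 20, 52, 51, 44, 43, 41, 31]

[7, 11, 16, 36, 20, 52, 51, 44, 43, 41, 31]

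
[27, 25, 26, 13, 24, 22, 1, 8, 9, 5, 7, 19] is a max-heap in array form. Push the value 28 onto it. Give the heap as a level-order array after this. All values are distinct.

[28, 25, 27, 13, 24, 26, 1, 8, 9, 5, 7, 19, 22]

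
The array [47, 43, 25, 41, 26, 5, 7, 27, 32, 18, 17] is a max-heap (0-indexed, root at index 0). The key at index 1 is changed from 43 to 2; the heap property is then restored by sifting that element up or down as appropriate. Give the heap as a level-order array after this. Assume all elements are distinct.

set index 1 from 43 to 2 → [47, 2, 25, 41, 26, 5, 7, 27, 32, 18, 17]
2 vs larger child 41 at index 3, swap → [47, 41, 25, 2, 26, 5, 7, 27, 32, 18, 17]
2 vs larger child 32 at index 8, swap → [47, 41, 25, 32, 26, 5, 7, 27, 2, 18, 17]

[47, 41, 25, 32, 26, 5, 7, 27, 2, 18, 17]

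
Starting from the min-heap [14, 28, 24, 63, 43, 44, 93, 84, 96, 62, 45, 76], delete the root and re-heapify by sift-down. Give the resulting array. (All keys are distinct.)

[24, 28, 44, 63, 43, 76, 93, 84, 96, 62, 45]

remove root 14; move last element 76 to root → [76, 28, 24, 63, 43, 44, 93, 84, 96, 62, 45]
76 vs smaller child 24 at index 2, swap → [24, 28, 76, 63, 43, 44, 93, 84, 96, 62, 45]
76 vs smaller child 44 at index 5, swap → [24, 28, 44, 63, 43, 76, 93, 84, 96, 62, 45]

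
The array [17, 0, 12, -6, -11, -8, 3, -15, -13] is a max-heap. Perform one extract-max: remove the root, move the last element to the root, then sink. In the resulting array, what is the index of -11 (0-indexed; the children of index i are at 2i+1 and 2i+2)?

4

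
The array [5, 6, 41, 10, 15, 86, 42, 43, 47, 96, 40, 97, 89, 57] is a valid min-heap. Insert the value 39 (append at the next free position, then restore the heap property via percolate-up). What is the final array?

[5, 6, 39, 10, 15, 86, 41, 43, 47, 96, 40, 97, 89, 57, 42]

append 39 at index 14 → [5, 6, 41, 10, 15, 86, 42, 43, 47, 96, 40, 97, 89, 57, 39]
39 < parent 42 at index 6, swap → [5, 6, 41, 10, 15, 86, 39, 43, 47, 96, 40, 97, 89, 57, 42]
39 < parent 41 at index 2, swap → [5, 6, 39, 10, 15, 86, 41, 43, 47, 96, 40, 97, 89, 57, 42]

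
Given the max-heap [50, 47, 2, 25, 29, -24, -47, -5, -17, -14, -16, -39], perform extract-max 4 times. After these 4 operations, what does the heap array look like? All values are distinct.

extract-max #1 returns 50:
  remove root 50; move last element -39 to root → [-39, 47, 2, 25, 29, -24, -47, -5, -17, -14, -16]
  -39 vs larger child 47 at index 1, swap → [47, -39, 2, 25, 29, -24, -47, -5, -17, -14, -16]
  -39 vs larger child 29 at index 4, swap → [47, 29, 2, 25, -39, -24, -47, -5, -17, -14, -16]
  -39 vs larger child -14 at index 9, swap → [47, 29, 2, 25, -14, -24, -47, -5, -17, -39, -16]
extract-max #2 returns 47:
  remove root 47; move last element -16 to root → [-16, 29, 2, 25, -14, -24, -47, -5, -17, -39]
  -16 vs larger child 29 at index 1, swap → [29, -16, 2, 25, -14, -24, -47, -5, -17, -39]
  -16 vs larger child 25 at index 3, swap → [29, 25, 2, -16, -14, -24, -47, -5, -17, -39]
  -16 vs larger child -5 at index 7, swap → [29, 25, 2, -5, -14, -24, -47, -16, -17, -39]
extract-max #3 returns 29:
  remove root 29; move last element -39 to root → [-39, 25, 2, -5, -14, -24, -47, -16, -17]
  -39 vs larger child 25 at index 1, swap → [25, -39, 2, -5, -14, -24, -47, -16, -17]
  -39 vs larger child -5 at index 3, swap → [25, -5, 2, -39, -14, -24, -47, -16, -17]
  -39 vs larger child -16 at index 7, swap → [25, -5, 2, -16, -14, -24, -47, -39, -17]
extract-max #4 returns 25:
  remove root 25; move last element -17 to root → [-17, -5, 2, -16, -14, -24, -47, -39]
  -17 vs larger child 2 at index 2, swap → [2, -5, -17, -16, -14, -24, -47, -39]

[2, -5, -17, -16, -14, -24, -47, -39]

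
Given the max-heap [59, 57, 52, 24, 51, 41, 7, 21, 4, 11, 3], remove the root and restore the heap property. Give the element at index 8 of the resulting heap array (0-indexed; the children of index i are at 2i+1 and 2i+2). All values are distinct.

4

remove root 59; move last element 3 to root → [3, 57, 52, 24, 51, 41, 7, 21, 4, 11]
3 vs larger child 57 at index 1, swap → [57, 3, 52, 24, 51, 41, 7, 21, 4, 11]
3 vs larger child 51 at index 4, swap → [57, 51, 52, 24, 3, 41, 7, 21, 4, 11]
3 vs only child 11 at index 9, swap → [57, 51, 52, 24, 11, 41, 7, 21, 4, 3]
resulting array: [57, 51, 52, 24, 11, 41, 7, 21, 4, 3]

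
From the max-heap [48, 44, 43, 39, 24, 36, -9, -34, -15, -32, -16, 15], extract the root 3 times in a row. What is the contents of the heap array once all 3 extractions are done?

extract-max #1 returns 48:
  remove root 48; move last element 15 to root → [15, 44, 43, 39, 24, 36, -9, -34, -15, -32, -16]
  15 vs larger child 44 at index 1, swap → [44, 15, 43, 39, 24, 36, -9, -34, -15, -32, -16]
  15 vs larger child 39 at index 3, swap → [44, 39, 43, 15, 24, 36, -9, -34, -15, -32, -16]
extract-max #2 returns 44:
  remove root 44; move last element -16 to root → [-16, 39, 43, 15, 24, 36, -9, -34, -15, -32]
  -16 vs larger child 43 at index 2, swap → [43, 39, -16, 15, 24, 36, -9, -34, -15, -32]
  -16 vs larger child 36 at index 5, swap → [43, 39, 36, 15, 24, -16, -9, -34, -15, -32]
extract-max #3 returns 43:
  remove root 43; move last element -32 to root → [-32, 39, 36, 15, 24, -16, -9, -34, -15]
  -32 vs larger child 39 at index 1, swap → [39, -32, 36, 15, 24, -16, -9, -34, -15]
  -32 vs larger child 24 at index 4, swap → [39, 24, 36, 15, -32, -16, -9, -34, -15]

[39, 24, 36, 15, -32, -16, -9, -34, -15]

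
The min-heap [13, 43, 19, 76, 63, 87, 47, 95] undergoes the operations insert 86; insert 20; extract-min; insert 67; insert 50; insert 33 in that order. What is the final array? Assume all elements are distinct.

insert 86:
  append 86 at index 8 → [13, 43, 19, 76, 63, 87, 47, 95, 86] (no swap needed)
insert 20:
  append 20 at index 9 → [13, 43, 19, 76, 63, 87, 47, 95, 86, 20]
  20 < parent 63 at index 4, swap → [13, 43, 19, 76, 20, 87, 47, 95, 86, 63]
  20 < parent 43 at index 1, swap → [13, 20, 19, 76, 43, 87, 47, 95, 86, 63]
extract-min → returns 13:
  remove root 13; move last element 63 to root → [63, 20, 19, 76, 43, 87, 47, 95, 86]
  63 vs smaller child 19 at index 2, swap → [19, 20, 63, 76, 43, 87, 47, 95, 86]
  63 vs smaller child 47 at index 6, swap → [19, 20, 47, 76, 43, 87, 63, 95, 86]
insert 67:
  append 67 at index 9 → [19, 20, 47, 76, 43, 87, 63, 95, 86, 67] (no swap needed)
insert 50:
  append 50 at index 10 → [19, 20, 47, 76, 43, 87, 63, 95, 86, 67, 50] (no swap needed)
insert 33:
  append 33 at index 11 → [19, 20, 47, 76, 43, 87, 63, 95, 86, 67, 50, 33]
  33 < parent 87 at index 5, swap → [19, 20, 47, 76, 43, 33, 63, 95, 86, 67, 50, 87]
  33 < parent 47 at index 2, swap → [19, 20, 33, 76, 43, 47, 63, 95, 86, 67, 50, 87]

[19, 20, 33, 76, 43, 47, 63, 95, 86, 67, 50, 87]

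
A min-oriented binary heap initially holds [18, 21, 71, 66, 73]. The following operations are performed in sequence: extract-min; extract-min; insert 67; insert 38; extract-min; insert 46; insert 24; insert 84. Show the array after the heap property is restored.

extract-min → returns 18:
  remove root 18; move last element 73 to root → [73, 21, 71, 66]
  73 vs smaller child 21 at index 1, swap → [21, 73, 71, 66]
  73 vs only child 66 at index 3, swap → [21, 66, 71, 73]
extract-min → returns 21:
  remove root 21; move last element 73 to root → [73, 66, 71]
  73 vs smaller child 66 at index 1, swap → [66, 73, 71]
insert 67:
  append 67 at index 3 → [66, 73, 71, 67]
  67 < parent 73 at index 1, swap → [66, 67, 71, 73]
insert 38:
  append 38 at index 4 → [66, 67, 71, 73, 38]
  38 < parent 67 at index 1, swap → [66, 38, 71, 73, 67]
  38 < parent 66 at index 0, swap → [38, 66, 71, 73, 67]
extract-min → returns 38:
  remove root 38; move last element 67 to root → [67, 66, 71, 73]
  67 vs smaller child 66 at index 1, swap → [66, 67, 71, 73]
insert 46:
  append 46 at index 4 → [66, 67, 71, 73, 46]
  46 < parent 67 at index 1, swap → [66, 46, 71, 73, 67]
  46 < parent 66 at index 0, swap → [46, 66, 71, 73, 67]
insert 24:
  append 24 at index 5 → [46, 66, 71, 73, 67, 24]
  24 < parent 71 at index 2, swap → [46, 66, 24, 73, 67, 71]
  24 < parent 46 at index 0, swap → [24, 66, 46, 73, 67, 71]
insert 84:
  append 84 at index 6 → [24, 66, 46, 73, 67, 71, 84] (no swap needed)

[24, 66, 46, 73, 67, 71, 84]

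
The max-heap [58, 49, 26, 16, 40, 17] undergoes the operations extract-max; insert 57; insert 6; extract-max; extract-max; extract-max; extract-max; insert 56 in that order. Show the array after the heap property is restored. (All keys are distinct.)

extract-max → returns 58:
  remove root 58; move last element 17 to root → [17, 49, 26, 16, 40]
  17 vs larger child 49 at index 1, swap → [49, 17, 26, 16, 40]
  17 vs larger child 40 at index 4, swap → [49, 40, 26, 16, 17]
insert 57:
  append 57 at index 5 → [49, 40, 26, 16, 17, 57]
  57 > parent 26 at index 2, swap → [49, 40, 57, 16, 17, 26]
  57 > parent 49 at index 0, swap → [57, 40, 49, 16, 17, 26]
insert 6:
  append 6 at index 6 → [57, 40, 49, 16, 17, 26, 6] (no swap needed)
extract-max → returns 57:
  remove root 57; move last element 6 to root → [6, 40, 49, 16, 17, 26]
  6 vs larger child 49 at index 2, swap → [49, 40, 6, 16, 17, 26]
  6 vs only child 26 at index 5, swap → [49, 40, 26, 16, 17, 6]
extract-max → returns 49:
  remove root 49; move last element 6 to root → [6, 40, 26, 16, 17]
  6 vs larger child 40 at index 1, swap → [40, 6, 26, 16, 17]
  6 vs larger child 17 at index 4, swap → [40, 17, 26, 16, 6]
extract-max → returns 40:
  remove root 40; move last element 6 to root → [6, 17, 26, 16]
  6 vs larger child 26 at index 2, swap → [26, 17, 6, 16]
extract-max → returns 26:
  remove root 26; move last element 16 to root → [16, 17, 6]
  16 vs larger child 17 at index 1, swap → [17, 16, 6]
insert 56:
  append 56 at index 3 → [17, 16, 6, 56]
  56 > parent 16 at index 1, swap → [17, 56, 6, 16]
  56 > parent 17 at index 0, swap → [56, 17, 6, 16]

[56, 17, 6, 16]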